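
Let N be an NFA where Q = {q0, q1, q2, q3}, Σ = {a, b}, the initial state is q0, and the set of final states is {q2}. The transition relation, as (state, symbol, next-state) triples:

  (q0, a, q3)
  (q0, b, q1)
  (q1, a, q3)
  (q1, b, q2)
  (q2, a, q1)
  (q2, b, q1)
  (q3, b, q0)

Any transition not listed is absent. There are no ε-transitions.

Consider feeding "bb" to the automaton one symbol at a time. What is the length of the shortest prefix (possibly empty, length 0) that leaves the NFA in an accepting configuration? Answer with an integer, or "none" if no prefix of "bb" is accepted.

Start in {q0}.
Read 'b': {q0} → {q1}.
Read 'b': {q1} → {q2}.
None of the earlier sets intersect F, but {q2} does.

2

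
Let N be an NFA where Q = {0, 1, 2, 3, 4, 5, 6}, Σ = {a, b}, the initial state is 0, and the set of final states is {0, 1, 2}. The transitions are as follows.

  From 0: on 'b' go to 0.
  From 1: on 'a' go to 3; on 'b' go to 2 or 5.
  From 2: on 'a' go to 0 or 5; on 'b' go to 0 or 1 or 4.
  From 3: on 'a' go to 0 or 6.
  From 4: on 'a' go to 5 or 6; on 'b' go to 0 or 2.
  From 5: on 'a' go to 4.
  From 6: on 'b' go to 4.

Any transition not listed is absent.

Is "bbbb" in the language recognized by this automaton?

Start in {0}.
Read 'b': 0→{0}; now {0}.
Read 'b': 0→{0}; now {0}.
Read 'b': 0→{0}; now {0}.
Read 'b': 0→{0}; now {0}.
The final set {0} contains the accepting state 0.

Yes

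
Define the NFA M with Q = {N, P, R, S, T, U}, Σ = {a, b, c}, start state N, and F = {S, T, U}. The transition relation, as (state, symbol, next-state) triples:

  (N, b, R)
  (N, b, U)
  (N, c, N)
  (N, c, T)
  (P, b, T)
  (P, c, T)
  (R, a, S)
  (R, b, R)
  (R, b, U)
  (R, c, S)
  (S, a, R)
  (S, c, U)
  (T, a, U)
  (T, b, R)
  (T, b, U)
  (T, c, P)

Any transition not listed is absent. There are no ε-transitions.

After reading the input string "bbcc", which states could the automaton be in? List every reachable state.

Start in {N}.
Read 'b': {N} → {R, U}.
Read 'b': {R, U} → {R, U}.
Read 'c': {R, U} → {S}.
Read 'c': {S} → {U}.

{U}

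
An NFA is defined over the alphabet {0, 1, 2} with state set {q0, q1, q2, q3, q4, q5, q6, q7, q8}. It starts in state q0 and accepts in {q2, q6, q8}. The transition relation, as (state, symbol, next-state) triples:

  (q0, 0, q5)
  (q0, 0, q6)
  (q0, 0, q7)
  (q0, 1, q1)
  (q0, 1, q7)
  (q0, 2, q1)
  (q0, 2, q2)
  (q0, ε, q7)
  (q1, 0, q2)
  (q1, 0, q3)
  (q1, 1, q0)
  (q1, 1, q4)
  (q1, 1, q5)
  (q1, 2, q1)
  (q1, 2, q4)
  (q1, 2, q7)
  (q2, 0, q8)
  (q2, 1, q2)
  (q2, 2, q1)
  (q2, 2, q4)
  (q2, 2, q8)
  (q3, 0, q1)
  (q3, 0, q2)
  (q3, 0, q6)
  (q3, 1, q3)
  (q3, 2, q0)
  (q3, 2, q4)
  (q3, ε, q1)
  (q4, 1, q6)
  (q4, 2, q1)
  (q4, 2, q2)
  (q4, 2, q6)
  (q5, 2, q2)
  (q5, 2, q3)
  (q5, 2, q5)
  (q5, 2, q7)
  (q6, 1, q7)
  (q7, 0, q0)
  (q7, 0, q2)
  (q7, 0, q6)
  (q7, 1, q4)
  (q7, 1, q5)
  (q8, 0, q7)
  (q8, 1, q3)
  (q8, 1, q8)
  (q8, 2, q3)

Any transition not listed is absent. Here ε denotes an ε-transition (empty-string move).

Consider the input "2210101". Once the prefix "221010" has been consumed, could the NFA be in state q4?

No

Start: ε-closure({q0}) = {q0, q7}.
Read '2': {q0, q7} → {q1, q2}.
Read '2': {q1, q2} → {q1, q4, q7, q8}.
Read '1': {q1, q4, q7, q8} → {q0, q1, q3, q4, q5, q6, q7, q8}.
Read '0': {q0, q1, q3, q4, q5, q6, q7, q8} → {q0, q1, q2, q3, q5, q6, q7}.
Read '1': {q0, q1, q2, q3, q5, q6, q7} → {q0, q1, q2, q3, q4, q5, q7}.
Read '0': {q0, q1, q2, q3, q4, q5, q7} → {q0, q1, q2, q3, q5, q6, q7, q8}.
State q4 is not in {q0, q1, q2, q3, q5, q6, q7, q8}.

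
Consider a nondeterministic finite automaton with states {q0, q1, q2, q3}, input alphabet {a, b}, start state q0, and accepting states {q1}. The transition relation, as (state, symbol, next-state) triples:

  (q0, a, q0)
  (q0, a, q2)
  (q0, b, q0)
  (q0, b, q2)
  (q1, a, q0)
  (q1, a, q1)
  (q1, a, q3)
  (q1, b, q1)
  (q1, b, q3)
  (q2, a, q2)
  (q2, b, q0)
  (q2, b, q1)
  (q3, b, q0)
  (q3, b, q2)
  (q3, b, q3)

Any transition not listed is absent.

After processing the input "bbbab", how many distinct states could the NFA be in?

Start in {q0}.
Read 'b': q0→{q0, q2}; now {q0, q2}.
Read 'b': q0→{q0, q2}, q2→{q0, q1}; now {q0, q1, q2}.
Read 'b': q0→{q0, q2}, q1→{q1, q3}, q2→{q0, q1}; now {q0, q1, q2, q3}.
Read 'a': q0→{q0, q2}, q1→{q0, q1, q3}, q2→{q2}, q3→∅; now {q0, q1, q2, q3}.
Read 'b': q0→{q0, q2}, q1→{q1, q3}, q2→{q0, q1}, q3→{q0, q2, q3}; now {q0, q1, q2, q3}.
That set has 4 states.

4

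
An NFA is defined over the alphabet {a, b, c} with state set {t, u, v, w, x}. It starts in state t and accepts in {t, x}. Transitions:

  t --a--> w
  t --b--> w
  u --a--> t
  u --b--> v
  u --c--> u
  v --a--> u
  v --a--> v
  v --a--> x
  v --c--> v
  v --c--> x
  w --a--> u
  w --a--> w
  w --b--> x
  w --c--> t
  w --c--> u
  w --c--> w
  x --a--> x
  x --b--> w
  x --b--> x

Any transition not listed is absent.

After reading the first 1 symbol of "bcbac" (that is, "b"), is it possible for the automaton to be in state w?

Yes

Start in {t}.
Read 'b': {t} → {w}.
State w is in {w}.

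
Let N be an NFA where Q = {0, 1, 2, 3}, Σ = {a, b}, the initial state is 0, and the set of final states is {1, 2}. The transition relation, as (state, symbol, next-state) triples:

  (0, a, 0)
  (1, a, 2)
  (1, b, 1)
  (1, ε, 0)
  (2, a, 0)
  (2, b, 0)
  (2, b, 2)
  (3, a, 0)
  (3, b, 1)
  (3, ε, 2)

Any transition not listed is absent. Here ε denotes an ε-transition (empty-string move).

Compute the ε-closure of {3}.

{2, 3}

Begin with {3}.
ε-move 3 → 2; add 2.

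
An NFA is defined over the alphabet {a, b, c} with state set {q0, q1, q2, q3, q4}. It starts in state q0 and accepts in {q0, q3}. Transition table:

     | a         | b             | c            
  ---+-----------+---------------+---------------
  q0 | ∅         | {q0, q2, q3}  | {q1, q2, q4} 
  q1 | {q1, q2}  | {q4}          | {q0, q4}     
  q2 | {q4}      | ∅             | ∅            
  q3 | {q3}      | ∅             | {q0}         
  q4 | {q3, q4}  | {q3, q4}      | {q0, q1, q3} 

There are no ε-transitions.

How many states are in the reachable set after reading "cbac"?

3

Start in {q0}.
Read 'c': q0→{q1, q2, q4}; now {q1, q2, q4}.
Read 'b': q1→{q4}, q2→∅, q4→{q3, q4}; now {q3, q4}.
Read 'a': q3→{q3}, q4→{q3, q4}; now {q3, q4}.
Read 'c': q3→{q0}, q4→{q0, q1, q3}; now {q0, q1, q3}.
That set has 3 states.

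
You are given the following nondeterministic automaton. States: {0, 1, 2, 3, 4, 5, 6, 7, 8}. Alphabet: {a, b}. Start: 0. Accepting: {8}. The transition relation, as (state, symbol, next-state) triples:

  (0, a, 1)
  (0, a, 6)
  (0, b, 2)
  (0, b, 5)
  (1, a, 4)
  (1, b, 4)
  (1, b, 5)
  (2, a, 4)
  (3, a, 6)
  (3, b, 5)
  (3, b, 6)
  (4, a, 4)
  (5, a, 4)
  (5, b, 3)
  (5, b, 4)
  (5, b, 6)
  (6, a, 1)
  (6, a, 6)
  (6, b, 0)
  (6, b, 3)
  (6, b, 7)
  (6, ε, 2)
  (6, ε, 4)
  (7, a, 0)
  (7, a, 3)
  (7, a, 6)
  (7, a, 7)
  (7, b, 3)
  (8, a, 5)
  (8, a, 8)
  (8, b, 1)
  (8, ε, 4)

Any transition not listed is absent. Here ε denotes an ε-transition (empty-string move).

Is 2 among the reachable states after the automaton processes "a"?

Yes

Start in {0}.
Read 'a': {0} → {1, 2, 4, 6}.
State 2 is in {1, 2, 4, 6}.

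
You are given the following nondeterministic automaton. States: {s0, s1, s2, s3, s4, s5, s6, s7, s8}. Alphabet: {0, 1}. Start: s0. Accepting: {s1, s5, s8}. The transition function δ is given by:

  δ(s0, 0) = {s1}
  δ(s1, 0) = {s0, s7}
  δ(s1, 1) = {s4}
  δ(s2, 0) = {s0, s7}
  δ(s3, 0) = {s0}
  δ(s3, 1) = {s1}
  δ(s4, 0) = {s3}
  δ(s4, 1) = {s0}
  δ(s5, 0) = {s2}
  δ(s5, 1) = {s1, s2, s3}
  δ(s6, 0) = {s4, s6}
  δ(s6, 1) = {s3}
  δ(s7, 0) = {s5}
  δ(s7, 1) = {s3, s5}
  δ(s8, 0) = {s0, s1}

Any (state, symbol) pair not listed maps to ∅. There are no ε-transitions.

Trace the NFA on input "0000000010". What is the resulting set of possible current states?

Start in {s0}.
Read '0': {s0} → {s1}.
Read '0': {s1} → {s0, s7}.
Read '0': {s0, s7} → {s1, s5}.
Read '0': {s1, s5} → {s0, s2, s7}.
Read '0': {s0, s2, s7} → {s0, s1, s5, s7}.
Read '0': {s0, s1, s5, s7} → {s0, s1, s2, s5, s7}.
Read '0': {s0, s1, s2, s5, s7} → {s0, s1, s2, s5, s7}.
Read '0': {s0, s1, s2, s5, s7} → {s0, s1, s2, s5, s7}.
Read '1': {s0, s1, s2, s5, s7} → {s1, s2, s3, s4, s5}.
Read '0': {s1, s2, s3, s4, s5} → {s0, s2, s3, s7}.

{s0, s2, s3, s7}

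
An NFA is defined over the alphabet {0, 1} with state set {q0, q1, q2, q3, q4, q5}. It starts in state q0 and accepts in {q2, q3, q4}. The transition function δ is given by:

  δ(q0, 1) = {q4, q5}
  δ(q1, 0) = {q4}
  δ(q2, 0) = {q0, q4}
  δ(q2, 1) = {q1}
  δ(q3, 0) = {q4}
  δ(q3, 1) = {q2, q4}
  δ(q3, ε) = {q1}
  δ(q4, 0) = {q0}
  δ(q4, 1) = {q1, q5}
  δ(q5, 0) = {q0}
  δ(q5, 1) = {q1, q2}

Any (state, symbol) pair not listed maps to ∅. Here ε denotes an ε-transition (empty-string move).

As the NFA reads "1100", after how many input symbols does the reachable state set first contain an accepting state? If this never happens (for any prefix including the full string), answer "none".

Start in {q0}.
Read '1': q0→{q4, q5}; now {q4, q5}.
None of the earlier sets intersect F, but {q4, q5} does.

1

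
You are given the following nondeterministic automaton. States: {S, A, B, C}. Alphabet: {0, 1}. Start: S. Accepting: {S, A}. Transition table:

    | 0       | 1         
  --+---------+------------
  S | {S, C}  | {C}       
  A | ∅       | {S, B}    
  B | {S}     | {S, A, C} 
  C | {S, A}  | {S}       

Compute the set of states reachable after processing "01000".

Start in {S}.
Read '0': S→{S, C}; now {S, C}.
Read '1': S→{C}, C→{S}; now {S, C}.
Read '0': S→{S, C}, C→{S, A}; now {S, A, C}.
Read '0': S→{S, C}, A→∅, C→{S, A}; now {S, A, C}.
Read '0': S→{S, C}, A→∅, C→{S, A}; now {S, A, C}.

{S, A, C}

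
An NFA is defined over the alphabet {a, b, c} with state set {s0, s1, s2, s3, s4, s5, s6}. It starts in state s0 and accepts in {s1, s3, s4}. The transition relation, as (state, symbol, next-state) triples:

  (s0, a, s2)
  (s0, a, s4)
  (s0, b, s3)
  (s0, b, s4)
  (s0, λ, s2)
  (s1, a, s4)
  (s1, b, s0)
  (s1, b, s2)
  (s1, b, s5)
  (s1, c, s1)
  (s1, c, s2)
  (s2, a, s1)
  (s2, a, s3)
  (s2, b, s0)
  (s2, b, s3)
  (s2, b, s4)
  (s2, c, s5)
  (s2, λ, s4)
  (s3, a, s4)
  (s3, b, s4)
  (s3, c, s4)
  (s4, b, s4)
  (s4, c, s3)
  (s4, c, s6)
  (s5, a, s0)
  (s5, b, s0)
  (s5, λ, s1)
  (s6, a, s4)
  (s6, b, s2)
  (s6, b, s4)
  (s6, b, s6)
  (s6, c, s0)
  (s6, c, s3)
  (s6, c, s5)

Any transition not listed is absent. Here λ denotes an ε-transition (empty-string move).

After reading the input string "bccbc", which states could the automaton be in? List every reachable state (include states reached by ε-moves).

{s0, s1, s2, s3, s4, s5, s6}

Start: ε-closure({s0}) = {s0, s2, s4}.
Read 'b': s0→{s3, s4}, s2→{s0, s3, s4}, s4→{s4}; union {s0, s3, s4}; ε-closure = {s0, s2, s3, s4}.
Read 'c': s0→∅, s2→{s5}, s3→{s4}, s4→{s3, s6}; union {s3, s4, s5, s6}; ε-closure = {s1, s3, s4, s5, s6}.
Read 'c': s1→{s1, s2}, s3→{s4}, s4→{s3, s6}, s5→∅, s6→{s0, s3, s5}; now {s0, s1, s2, s3, s4, s5, s6}.
Read 'b': s0→{s3, s4}, s1→{s0, s2, s5}, s2→{s0, s3, s4}, s3→{s4}, s4→{s4}, s5→{s0}, s6→{s2, s4, s6}; union {s0, s2, s3, s4, s5, s6}; ε-closure = {s0, s1, s2, s3, s4, s5, s6}.
Read 'c': s0→∅, s1→{s1, s2}, s2→{s5}, s3→{s4}, s4→{s3, s6}, s5→∅, s6→{s0, s3, s5}; now {s0, s1, s2, s3, s4, s5, s6}.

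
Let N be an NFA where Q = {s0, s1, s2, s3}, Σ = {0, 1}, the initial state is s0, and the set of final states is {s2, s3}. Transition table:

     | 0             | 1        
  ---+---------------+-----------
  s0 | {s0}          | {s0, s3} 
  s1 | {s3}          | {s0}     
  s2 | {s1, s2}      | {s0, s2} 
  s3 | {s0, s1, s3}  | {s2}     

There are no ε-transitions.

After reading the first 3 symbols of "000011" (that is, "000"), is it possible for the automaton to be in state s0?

Yes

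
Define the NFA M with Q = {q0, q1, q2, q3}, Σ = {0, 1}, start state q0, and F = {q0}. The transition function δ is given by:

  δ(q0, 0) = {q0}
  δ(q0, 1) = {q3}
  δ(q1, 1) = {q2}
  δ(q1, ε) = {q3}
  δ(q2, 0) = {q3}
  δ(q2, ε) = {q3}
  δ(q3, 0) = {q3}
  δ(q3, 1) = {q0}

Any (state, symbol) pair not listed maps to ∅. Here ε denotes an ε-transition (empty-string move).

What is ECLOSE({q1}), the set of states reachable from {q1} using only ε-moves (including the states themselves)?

{q1, q3}

Begin with {q1}.
ε-move q1 → q3; add q3.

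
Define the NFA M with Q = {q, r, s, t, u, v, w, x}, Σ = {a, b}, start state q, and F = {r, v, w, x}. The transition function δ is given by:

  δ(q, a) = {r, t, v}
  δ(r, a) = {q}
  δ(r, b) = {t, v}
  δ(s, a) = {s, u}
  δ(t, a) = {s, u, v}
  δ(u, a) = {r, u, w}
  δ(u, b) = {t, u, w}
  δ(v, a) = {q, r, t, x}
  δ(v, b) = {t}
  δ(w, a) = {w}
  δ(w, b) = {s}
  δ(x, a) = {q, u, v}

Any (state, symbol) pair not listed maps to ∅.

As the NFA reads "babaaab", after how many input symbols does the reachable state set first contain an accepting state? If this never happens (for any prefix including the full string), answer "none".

Start in {q}.
Read 'b': {q} → ∅.
The set is empty and remains empty for the remaining 6 symbols.
No reachable set along the way intersects F.

none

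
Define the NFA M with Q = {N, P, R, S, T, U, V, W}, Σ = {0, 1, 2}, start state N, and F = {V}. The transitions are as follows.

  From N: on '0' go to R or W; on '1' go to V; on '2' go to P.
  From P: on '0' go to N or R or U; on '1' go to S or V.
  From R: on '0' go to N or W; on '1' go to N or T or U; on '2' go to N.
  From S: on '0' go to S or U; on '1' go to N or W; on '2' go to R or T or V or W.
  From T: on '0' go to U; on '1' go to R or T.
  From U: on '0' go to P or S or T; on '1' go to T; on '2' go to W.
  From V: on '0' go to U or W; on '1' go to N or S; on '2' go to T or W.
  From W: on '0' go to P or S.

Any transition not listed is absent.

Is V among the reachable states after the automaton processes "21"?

Start in {N}.
Read '2': {N} → {P}.
Read '1': {P} → {S, V}.
State V is in {S, V}.

Yes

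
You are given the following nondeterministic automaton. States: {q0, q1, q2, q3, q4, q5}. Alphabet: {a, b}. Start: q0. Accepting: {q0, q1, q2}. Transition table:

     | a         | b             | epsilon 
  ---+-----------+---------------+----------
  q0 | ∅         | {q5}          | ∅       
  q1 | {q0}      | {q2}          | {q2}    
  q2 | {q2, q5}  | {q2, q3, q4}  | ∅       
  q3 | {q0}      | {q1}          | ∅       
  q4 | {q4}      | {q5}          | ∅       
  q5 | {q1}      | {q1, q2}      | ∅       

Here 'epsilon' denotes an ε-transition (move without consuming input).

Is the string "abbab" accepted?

Start in {q0}.
Read 'a': {q0} → ∅.
The set is empty and remains empty for the remaining 4 symbols.
The final set ∅ contains no accepting state.

No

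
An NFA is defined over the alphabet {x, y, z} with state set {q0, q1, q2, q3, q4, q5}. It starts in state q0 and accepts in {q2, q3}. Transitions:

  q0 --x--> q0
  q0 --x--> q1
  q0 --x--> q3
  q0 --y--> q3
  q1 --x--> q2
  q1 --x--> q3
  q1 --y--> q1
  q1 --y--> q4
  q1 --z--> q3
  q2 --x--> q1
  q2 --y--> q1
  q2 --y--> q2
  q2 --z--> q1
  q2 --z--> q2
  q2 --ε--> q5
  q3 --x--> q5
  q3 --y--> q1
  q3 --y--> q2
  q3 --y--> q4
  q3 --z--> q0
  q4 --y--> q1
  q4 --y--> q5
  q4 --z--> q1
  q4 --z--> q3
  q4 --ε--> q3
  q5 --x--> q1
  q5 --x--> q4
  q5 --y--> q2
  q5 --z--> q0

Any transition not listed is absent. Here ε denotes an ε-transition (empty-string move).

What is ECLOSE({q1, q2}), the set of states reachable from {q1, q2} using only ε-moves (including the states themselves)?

{q1, q2, q5}

Begin with {q1, q2}.
ε-move q2 → q5; add q5.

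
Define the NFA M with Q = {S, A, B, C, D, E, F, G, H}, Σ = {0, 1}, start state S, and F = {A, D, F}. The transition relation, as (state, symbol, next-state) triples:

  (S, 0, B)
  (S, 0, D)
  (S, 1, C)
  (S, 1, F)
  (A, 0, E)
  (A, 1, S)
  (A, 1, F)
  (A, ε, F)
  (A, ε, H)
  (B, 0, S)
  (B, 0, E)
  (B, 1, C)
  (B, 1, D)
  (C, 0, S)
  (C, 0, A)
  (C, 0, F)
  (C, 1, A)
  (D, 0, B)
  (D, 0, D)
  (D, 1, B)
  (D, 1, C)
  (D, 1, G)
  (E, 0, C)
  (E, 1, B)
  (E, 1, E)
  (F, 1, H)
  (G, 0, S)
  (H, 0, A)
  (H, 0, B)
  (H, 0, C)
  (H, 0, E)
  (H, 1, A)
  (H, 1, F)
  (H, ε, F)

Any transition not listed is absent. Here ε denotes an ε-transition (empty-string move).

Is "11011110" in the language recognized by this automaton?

Yes

Start in {S}.
Read '1': {S} → {C, F}.
Read '1': {C, F} → {A, F, H}.
Read '0': {A, F, H} → {A, B, C, E, F, H}.
Read '1': {A, B, C, E, F, H} → {S, A, B, C, D, E, F, H}.
Read '1': {S, A, B, C, D, E, F, H} → {S, A, B, C, D, E, F, G, H}.
Read '1': {S, A, B, C, D, E, F, G, H} → {S, A, B, C, D, E, F, G, H}.
Read '1': {S, A, B, C, D, E, F, G, H} → {S, A, B, C, D, E, F, G, H}.
Read '0': {S, A, B, C, D, E, F, G, H} → {S, A, B, C, D, E, F, H}.
The final set {S, A, B, C, D, E, F, H} contains the accepting states A, D, F.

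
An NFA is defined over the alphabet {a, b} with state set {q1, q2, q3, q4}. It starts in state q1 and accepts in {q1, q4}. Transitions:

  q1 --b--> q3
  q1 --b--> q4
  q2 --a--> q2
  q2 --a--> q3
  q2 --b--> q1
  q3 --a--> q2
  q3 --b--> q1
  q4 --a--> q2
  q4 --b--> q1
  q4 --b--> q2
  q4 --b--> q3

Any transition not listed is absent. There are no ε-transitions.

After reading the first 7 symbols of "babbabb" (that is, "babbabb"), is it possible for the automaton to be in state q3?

Start in {q1}.
Read 'b': {q1} → {q3, q4}.
Read 'a': {q3, q4} → {q2}.
Read 'b': {q2} → {q1}.
Read 'b': {q1} → {q3, q4}.
Read 'a': {q3, q4} → {q2}.
Read 'b': {q2} → {q1}.
Read 'b': {q1} → {q3, q4}.
State q3 is in {q3, q4}.

Yes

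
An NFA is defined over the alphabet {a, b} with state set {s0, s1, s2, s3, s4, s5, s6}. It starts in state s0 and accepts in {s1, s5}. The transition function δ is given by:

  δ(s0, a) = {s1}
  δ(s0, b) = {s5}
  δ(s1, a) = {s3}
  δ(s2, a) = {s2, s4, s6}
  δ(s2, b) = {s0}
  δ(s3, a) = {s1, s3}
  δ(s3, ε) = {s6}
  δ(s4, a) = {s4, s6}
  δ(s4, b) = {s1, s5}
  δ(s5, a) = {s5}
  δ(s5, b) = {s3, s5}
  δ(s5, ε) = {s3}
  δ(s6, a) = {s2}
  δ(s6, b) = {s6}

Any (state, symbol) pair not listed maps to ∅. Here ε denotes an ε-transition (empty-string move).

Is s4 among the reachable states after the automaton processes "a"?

Start in {s0}.
Read 'a': {s0} → {s1}.
State s4 is not in {s1}.

No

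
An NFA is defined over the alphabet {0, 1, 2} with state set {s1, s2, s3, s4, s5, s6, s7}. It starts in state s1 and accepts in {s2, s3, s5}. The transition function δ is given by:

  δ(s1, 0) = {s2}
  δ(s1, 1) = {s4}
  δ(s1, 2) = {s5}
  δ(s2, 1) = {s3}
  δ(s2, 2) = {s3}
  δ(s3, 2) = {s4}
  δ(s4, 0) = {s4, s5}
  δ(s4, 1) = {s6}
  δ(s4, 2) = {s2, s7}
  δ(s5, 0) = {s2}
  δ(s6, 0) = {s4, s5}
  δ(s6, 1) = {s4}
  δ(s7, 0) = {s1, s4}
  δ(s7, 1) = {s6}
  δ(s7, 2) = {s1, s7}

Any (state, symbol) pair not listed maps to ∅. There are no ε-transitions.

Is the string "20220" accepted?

Start in {s1}.
Read '2': s1→{s5}; now {s5}.
Read '0': s5→{s2}; now {s2}.
Read '2': s2→{s3}; now {s3}.
Read '2': s3→{s4}; now {s4}.
Read '0': s4→{s4, s5}; now {s4, s5}.
The final set {s4, s5} contains the accepting state s5.

Yes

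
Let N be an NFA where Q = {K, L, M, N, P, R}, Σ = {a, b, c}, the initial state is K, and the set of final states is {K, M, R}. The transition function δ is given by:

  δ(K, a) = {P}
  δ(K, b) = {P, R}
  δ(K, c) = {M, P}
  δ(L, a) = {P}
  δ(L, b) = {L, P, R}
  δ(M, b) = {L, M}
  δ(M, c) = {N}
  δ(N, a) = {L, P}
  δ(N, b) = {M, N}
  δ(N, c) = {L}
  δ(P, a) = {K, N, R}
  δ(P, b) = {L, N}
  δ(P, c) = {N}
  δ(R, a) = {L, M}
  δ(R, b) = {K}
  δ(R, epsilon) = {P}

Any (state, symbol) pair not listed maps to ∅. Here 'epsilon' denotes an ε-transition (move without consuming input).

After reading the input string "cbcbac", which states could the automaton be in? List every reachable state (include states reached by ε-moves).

{L, M, N, P}

Start in {K}.
Read 'c': K→{M, P}; now {M, P}.
Read 'b': M→{L, M}, P→{L, N}; now {L, M, N}.
Read 'c': L→∅, M→{N}, N→{L}; now {L, N}.
Read 'b': L→{L, P, R}, N→{M, N}; now {L, M, N, P, R}.
Read 'a': L→{P}, M→∅, N→{L, P}, P→{K, N, R}, R→{L, M}; now {K, L, M, N, P, R}.
Read 'c': K→{M, P}, L→∅, M→{N}, N→{L}, P→{N}, R→∅; now {L, M, N, P}.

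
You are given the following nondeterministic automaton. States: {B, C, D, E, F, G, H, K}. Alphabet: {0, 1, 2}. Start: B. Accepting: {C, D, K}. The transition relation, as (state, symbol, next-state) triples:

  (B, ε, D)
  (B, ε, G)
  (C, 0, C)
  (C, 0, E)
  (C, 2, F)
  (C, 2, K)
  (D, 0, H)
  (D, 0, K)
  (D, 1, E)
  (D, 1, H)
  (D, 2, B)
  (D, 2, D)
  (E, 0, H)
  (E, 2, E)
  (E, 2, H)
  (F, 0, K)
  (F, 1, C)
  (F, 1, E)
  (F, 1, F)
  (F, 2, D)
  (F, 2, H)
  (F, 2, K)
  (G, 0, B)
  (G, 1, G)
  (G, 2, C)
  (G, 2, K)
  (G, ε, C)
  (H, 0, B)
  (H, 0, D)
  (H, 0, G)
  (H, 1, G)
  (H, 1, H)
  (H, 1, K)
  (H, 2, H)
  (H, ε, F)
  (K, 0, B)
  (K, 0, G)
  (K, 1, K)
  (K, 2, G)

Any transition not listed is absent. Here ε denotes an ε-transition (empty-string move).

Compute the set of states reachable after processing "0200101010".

{B, C, D, E, F, G, H, K}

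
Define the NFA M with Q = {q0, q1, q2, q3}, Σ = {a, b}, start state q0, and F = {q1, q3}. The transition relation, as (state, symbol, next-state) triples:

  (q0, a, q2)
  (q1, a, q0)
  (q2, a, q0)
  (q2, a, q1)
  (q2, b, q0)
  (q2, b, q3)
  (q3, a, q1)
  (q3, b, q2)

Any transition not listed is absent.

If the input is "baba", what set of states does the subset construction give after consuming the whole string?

Start in {q0}.
Read 'b': q0→∅; now ∅.
The set is empty and remains empty for the remaining 3 symbols.

∅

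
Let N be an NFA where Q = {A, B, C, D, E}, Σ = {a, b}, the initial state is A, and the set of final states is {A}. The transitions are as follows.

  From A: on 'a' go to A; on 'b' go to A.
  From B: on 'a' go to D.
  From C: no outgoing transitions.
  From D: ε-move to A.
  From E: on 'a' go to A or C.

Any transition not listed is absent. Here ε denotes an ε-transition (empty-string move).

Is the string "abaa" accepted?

Start in {A}.
Read 'a': A→{A}; now {A}.
Read 'b': A→{A}; now {A}.
Read 'a': A→{A}; now {A}.
Read 'a': A→{A}; now {A}.
The final set {A} contains the accepting state A.

Yes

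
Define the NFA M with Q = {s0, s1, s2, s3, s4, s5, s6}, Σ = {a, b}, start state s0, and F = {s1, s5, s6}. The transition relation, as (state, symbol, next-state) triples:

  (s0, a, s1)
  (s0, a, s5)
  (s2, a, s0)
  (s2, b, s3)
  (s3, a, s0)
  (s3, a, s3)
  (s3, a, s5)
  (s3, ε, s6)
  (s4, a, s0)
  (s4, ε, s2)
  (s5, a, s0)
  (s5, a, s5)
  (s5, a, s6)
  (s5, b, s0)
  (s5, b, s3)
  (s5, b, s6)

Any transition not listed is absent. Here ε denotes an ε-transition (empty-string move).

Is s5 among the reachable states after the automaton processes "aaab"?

No

Start in {s0}.
Read 'a': s0→{s1, s5}; now {s1, s5}.
Read 'a': s1→∅, s5→{s0, s5, s6}; now {s0, s5, s6}.
Read 'a': s0→{s1, s5}, s5→{s0, s5, s6}, s6→∅; now {s0, s1, s5, s6}.
Read 'b': s0→∅, s1→∅, s5→{s0, s3, s6}, s6→∅; now {s0, s3, s6}.
State s5 is not in {s0, s3, s6}.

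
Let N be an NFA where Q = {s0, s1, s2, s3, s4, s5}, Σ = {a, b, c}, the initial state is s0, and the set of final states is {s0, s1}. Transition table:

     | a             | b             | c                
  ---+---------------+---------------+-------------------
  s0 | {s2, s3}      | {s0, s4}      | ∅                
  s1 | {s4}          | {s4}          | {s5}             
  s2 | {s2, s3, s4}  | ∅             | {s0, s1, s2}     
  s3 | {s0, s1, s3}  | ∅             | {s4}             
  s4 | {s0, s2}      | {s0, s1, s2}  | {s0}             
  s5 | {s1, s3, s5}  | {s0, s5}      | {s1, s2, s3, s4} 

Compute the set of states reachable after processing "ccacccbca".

Start in {s0}.
Read 'c': s0→∅; now ∅.
The set is empty and remains empty for the remaining 8 symbols.

∅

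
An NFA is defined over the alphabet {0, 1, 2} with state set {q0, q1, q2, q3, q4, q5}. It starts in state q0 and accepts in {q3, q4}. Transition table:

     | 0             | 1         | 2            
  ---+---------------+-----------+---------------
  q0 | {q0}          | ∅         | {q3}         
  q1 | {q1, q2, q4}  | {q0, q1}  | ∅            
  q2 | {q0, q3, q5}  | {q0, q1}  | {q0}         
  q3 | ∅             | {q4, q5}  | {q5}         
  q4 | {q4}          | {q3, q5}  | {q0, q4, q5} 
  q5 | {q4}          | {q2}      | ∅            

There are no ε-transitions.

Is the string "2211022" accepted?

Yes

Start in {q0}.
Read '2': q0→{q3}; now {q3}.
Read '2': q3→{q5}; now {q5}.
Read '1': q5→{q2}; now {q2}.
Read '1': q2→{q0, q1}; now {q0, q1}.
Read '0': q0→{q0}, q1→{q1, q2, q4}; now {q0, q1, q2, q4}.
Read '2': q0→{q3}, q1→∅, q2→{q0}, q4→{q0, q4, q5}; now {q0, q3, q4, q5}.
Read '2': q0→{q3}, q3→{q5}, q4→{q0, q4, q5}, q5→∅; now {q0, q3, q4, q5}.
The final set {q0, q3, q4, q5} contains the accepting states q3, q4.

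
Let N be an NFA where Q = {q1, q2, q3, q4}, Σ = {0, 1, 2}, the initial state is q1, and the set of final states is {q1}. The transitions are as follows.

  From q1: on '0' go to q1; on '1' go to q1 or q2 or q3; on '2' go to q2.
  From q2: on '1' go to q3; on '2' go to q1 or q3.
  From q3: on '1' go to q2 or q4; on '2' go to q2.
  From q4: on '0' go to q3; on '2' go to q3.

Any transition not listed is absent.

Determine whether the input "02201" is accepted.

Yes

Start in {q1}.
Read '0': q1→{q1}; now {q1}.
Read '2': q1→{q2}; now {q2}.
Read '2': q2→{q1, q3}; now {q1, q3}.
Read '0': q1→{q1}, q3→∅; now {q1}.
Read '1': q1→{q1, q2, q3}; now {q1, q2, q3}.
The final set {q1, q2, q3} contains the accepting state q1.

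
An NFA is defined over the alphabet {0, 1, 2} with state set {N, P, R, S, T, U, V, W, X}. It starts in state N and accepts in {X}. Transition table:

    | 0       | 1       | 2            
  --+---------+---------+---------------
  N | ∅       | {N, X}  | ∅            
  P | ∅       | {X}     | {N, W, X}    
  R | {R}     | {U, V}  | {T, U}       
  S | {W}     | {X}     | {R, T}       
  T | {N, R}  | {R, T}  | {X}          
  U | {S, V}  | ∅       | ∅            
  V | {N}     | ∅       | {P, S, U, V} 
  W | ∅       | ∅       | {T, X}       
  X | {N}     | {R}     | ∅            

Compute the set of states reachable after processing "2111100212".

Start in {N}.
Read '2': {N} → ∅.
The set is empty and remains empty for the remaining 9 symbols.

∅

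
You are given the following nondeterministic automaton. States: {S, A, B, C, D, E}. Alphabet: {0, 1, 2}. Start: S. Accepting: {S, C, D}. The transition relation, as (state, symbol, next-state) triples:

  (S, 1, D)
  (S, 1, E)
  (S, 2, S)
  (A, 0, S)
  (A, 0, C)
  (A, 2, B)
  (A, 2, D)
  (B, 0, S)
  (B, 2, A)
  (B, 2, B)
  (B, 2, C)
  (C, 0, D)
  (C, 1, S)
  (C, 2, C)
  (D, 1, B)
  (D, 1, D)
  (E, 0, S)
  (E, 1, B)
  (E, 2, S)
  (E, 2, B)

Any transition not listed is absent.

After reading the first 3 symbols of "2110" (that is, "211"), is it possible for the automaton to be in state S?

No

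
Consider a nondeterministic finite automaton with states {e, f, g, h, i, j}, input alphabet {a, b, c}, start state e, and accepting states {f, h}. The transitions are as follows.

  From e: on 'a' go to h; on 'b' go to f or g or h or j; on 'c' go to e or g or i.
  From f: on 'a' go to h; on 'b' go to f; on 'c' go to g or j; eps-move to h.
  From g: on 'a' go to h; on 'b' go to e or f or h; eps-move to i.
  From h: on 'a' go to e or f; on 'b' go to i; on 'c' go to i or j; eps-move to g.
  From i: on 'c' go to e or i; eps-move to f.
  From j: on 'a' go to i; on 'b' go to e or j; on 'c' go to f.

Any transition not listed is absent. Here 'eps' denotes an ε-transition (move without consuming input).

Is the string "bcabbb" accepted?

Yes

Start in {e}.
Read 'b': e→{f, g, h, j}; union {f, g, h, j}; ε-closure = {f, g, h, i, j}.
Read 'c': f→{g, j}, g→∅, h→{i, j}, i→{e, i}, j→{f}; union {e, f, g, i, j}; ε-closure = {e, f, g, h, i, j}.
Read 'a': e→{h}, f→{h}, g→{h}, h→{e, f}, i→∅, j→{i}; union {e, f, h, i}; ε-closure = {e, f, g, h, i}.
Read 'b': e→{f, g, h, j}, f→{f}, g→{e, f, h}, h→{i}, i→∅; now {e, f, g, h, i, j}.
Read 'b': e→{f, g, h, j}, f→{f}, g→{e, f, h}, h→{i}, i→∅, j→{e, j}; now {e, f, g, h, i, j}.
Read 'b': e→{f, g, h, j}, f→{f}, g→{e, f, h}, h→{i}, i→∅, j→{e, j}; now {e, f, g, h, i, j}.
The final set {e, f, g, h, i, j} contains the accepting states f, h.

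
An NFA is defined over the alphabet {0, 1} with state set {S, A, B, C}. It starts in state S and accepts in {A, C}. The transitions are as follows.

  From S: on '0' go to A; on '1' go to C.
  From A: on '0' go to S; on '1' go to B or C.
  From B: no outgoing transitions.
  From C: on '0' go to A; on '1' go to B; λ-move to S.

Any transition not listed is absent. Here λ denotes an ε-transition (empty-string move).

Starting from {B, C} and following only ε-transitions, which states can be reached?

Begin with {B, C}.
ε-move C → S; add S.

{S, B, C}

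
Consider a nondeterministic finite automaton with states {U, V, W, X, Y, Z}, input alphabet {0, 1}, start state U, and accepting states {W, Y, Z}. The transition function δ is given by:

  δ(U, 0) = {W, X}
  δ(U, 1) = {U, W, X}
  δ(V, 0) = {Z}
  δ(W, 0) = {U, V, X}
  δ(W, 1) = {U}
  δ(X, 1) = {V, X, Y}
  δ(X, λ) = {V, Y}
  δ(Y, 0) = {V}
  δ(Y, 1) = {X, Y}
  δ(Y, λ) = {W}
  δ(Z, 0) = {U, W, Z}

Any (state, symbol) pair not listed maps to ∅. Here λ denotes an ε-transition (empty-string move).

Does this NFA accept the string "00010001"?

Yes

Start in {U}.
Read '0': {U} → {V, W, X, Y}.
Read '0': {V, W, X, Y} → {U, V, W, X, Y, Z}.
Read '0': {U, V, W, X, Y, Z} → {U, V, W, X, Y, Z}.
Read '1': {U, V, W, X, Y, Z} → {U, V, W, X, Y}.
Read '0': {U, V, W, X, Y} → {U, V, W, X, Y, Z}.
Read '0': {U, V, W, X, Y, Z} → {U, V, W, X, Y, Z}.
Read '0': {U, V, W, X, Y, Z} → {U, V, W, X, Y, Z}.
Read '1': {U, V, W, X, Y, Z} → {U, V, W, X, Y}.
The final set {U, V, W, X, Y} contains the accepting states W, Y.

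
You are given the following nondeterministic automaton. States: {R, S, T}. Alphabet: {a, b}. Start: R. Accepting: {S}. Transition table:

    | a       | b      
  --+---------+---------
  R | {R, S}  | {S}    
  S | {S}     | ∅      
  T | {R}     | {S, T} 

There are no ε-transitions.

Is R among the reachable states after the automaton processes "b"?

No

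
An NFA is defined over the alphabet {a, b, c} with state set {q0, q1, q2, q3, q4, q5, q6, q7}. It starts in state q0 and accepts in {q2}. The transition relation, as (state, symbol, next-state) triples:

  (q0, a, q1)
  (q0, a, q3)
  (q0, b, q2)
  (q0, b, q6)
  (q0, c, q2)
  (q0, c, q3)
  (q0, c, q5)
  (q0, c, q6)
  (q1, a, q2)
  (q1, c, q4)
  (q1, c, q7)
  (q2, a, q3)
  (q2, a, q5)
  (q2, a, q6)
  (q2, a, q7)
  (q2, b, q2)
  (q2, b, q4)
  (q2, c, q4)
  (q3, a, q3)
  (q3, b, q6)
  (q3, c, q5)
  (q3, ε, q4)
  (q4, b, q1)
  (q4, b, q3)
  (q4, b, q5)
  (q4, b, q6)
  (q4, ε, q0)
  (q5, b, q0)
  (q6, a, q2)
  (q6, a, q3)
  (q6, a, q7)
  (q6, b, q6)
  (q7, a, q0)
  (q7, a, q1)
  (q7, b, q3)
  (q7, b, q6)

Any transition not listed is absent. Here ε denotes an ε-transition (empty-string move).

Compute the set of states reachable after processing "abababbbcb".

Start in {q0}.
Read 'a': q0→{q1, q3}; union {q1, q3}; ε-closure = {q0, q1, q3, q4}.
Read 'b': q0→{q2, q6}, q1→∅, q3→{q6}, q4→{q1, q3, q5, q6}; union {q1, q2, q3, q5, q6}; ε-closure = {q0, q1, q2, q3, q4, q5, q6}.
Read 'a': q0→{q1, q3}, q1→{q2}, q2→{q3, q5, q6, q7}, q3→{q3}, q4→∅, q5→∅, q6→{q2, q3, q7}; union {q1, q2, q3, q5, q6, q7}; ε-closure = {q0, q1, q2, q3, q4, q5, q6, q7}.
Read 'b': q0→{q2, q6}, q1→∅, q2→{q2, q4}, q3→{q6}, q4→{q1, q3, q5, q6}, q5→{q0}, q6→{q6}, q7→{q3, q6}; now {q0, q1, q2, q3, q4, q5, q6}.
Read 'a': q0→{q1, q3}, q1→{q2}, q2→{q3, q5, q6, q7}, q3→{q3}, q4→∅, q5→∅, q6→{q2, q3, q7}; union {q1, q2, q3, q5, q6, q7}; ε-closure = {q0, q1, q2, q3, q4, q5, q6, q7}.
Read 'b': q0→{q2, q6}, q1→∅, q2→{q2, q4}, q3→{q6}, q4→{q1, q3, q5, q6}, q5→{q0}, q6→{q6}, q7→{q3, q6}; now {q0, q1, q2, q3, q4, q5, q6}.
Read 'b': q0→{q2, q6}, q1→∅, q2→{q2, q4}, q3→{q6}, q4→{q1, q3, q5, q6}, q5→{q0}, q6→{q6}; now {q0, q1, q2, q3, q4, q5, q6}.
Read 'b': q0→{q2, q6}, q1→∅, q2→{q2, q4}, q3→{q6}, q4→{q1, q3, q5, q6}, q5→{q0}, q6→{q6}; now {q0, q1, q2, q3, q4, q5, q6}.
Read 'c': q0→{q2, q3, q5, q6}, q1→{q4, q7}, q2→{q4}, q3→{q5}, q4→∅, q5→∅, q6→∅; union {q2, q3, q4, q5, q6, q7}; ε-closure = {q0, q2, q3, q4, q5, q6, q7}.
Read 'b': q0→{q2, q6}, q2→{q2, q4}, q3→{q6}, q4→{q1, q3, q5, q6}, q5→{q0}, q6→{q6}, q7→{q3, q6}; now {q0, q1, q2, q3, q4, q5, q6}.

{q0, q1, q2, q3, q4, q5, q6}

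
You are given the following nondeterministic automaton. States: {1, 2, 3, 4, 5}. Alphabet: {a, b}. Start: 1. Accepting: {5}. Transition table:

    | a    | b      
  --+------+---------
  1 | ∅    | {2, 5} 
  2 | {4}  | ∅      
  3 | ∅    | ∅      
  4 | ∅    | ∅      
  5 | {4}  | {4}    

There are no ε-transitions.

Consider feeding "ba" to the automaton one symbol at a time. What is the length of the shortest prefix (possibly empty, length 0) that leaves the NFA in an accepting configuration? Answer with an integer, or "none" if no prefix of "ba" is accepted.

1

Start in {1}.
Read 'b': {1} → {2, 5}.
None of the earlier sets intersect F, but {2, 5} does.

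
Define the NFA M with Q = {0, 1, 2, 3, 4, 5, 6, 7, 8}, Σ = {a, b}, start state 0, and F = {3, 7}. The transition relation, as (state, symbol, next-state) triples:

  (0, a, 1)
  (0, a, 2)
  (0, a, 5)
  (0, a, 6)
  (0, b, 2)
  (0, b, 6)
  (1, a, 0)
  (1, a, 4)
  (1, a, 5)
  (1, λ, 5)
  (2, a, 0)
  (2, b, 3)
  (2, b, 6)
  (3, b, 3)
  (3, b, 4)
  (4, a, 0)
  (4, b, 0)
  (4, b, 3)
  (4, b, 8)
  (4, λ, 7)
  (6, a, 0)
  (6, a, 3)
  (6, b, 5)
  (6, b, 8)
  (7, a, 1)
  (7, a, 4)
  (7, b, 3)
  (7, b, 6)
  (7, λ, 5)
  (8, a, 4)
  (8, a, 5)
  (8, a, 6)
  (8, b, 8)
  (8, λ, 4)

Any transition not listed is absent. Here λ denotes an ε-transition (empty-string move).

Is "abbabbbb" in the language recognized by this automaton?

Start in {0}.
Read 'a': 0→{1, 2, 5, 6}; now {1, 2, 5, 6}.
Read 'b': 1→∅, 2→{3, 6}, 5→∅, 6→{5, 8}; union {3, 5, 6, 8}; ε-closure = {3, 4, 5, 6, 7, 8}.
Read 'b': 3→{3, 4}, 4→{0, 3, 8}, 5→∅, 6→{5, 8}, 7→{3, 6}, 8→{8}; union {0, 3, 4, 5, 6, 8}; ε-closure = {0, 3, 4, 5, 6, 7, 8}.
Read 'a': 0→{1, 2, 5, 6}, 3→∅, 4→{0}, 5→∅, 6→{0, 3}, 7→{1, 4}, 8→{4, 5, 6}; union {0, 1, 2, 3, 4, 5, 6}; ε-closure = {0, 1, 2, 3, 4, 5, 6, 7}.
Read 'b': 0→{2, 6}, 1→∅, 2→{3, 6}, 3→{3, 4}, 4→{0, 3, 8}, 5→∅, 6→{5, 8}, 7→{3, 6}; union {0, 2, 3, 4, 5, 6, 8}; ε-closure = {0, 2, 3, 4, 5, 6, 7, 8}.
Read 'b': 0→{2, 6}, 2→{3, 6}, 3→{3, 4}, 4→{0, 3, 8}, 5→∅, 6→{5, 8}, 7→{3, 6}, 8→{8}; union {0, 2, 3, 4, 5, 6, 8}; ε-closure = {0, 2, 3, 4, 5, 6, 7, 8}.
Read 'b': 0→{2, 6}, 2→{3, 6}, 3→{3, 4}, 4→{0, 3, 8}, 5→∅, 6→{5, 8}, 7→{3, 6}, 8→{8}; union {0, 2, 3, 4, 5, 6, 8}; ε-closure = {0, 2, 3, 4, 5, 6, 7, 8}.
Read 'b': 0→{2, 6}, 2→{3, 6}, 3→{3, 4}, 4→{0, 3, 8}, 5→∅, 6→{5, 8}, 7→{3, 6}, 8→{8}; union {0, 2, 3, 4, 5, 6, 8}; ε-closure = {0, 2, 3, 4, 5, 6, 7, 8}.
The final set {0, 2, 3, 4, 5, 6, 7, 8} contains the accepting states 3, 7.

Yes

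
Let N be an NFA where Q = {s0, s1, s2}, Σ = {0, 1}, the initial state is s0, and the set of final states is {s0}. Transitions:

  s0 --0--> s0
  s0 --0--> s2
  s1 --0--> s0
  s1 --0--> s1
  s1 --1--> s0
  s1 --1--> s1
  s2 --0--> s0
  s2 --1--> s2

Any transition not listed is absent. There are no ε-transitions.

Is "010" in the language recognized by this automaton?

Start in {s0}.
Read '0': s0→{s0, s2}; now {s0, s2}.
Read '1': s0→∅, s2→{s2}; now {s2}.
Read '0': s2→{s0}; now {s0}.
The final set {s0} contains the accepting state s0.

Yes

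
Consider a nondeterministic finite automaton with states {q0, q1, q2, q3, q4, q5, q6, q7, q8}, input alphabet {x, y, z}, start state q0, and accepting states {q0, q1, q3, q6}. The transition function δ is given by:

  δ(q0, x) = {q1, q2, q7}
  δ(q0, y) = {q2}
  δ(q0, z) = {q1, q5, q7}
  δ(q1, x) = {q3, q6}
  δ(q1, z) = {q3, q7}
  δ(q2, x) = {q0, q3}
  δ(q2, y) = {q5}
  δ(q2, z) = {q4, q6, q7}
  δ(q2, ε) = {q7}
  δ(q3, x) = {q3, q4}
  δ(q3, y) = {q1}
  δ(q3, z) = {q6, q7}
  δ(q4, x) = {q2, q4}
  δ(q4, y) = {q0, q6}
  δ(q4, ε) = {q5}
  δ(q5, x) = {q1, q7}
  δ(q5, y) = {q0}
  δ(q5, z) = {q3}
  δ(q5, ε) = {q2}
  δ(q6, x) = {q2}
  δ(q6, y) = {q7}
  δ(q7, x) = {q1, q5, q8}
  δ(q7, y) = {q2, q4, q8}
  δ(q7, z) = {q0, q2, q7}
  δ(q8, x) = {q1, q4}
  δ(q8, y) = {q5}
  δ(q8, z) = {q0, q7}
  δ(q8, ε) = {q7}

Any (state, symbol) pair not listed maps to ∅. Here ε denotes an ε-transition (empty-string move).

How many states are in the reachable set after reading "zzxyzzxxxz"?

Start in {q0}.
Read 'z': q0→{q1, q5, q7}; union {q1, q5, q7}; ε-closure = {q1, q2, q5, q7}.
Read 'z': q1→{q3, q7}, q2→{q4, q6, q7}, q5→{q3}, q7→{q0, q2, q7}; union {q0, q2, q3, q4, q6, q7}; ε-closure = {q0, q2, q3, q4, q5, q6, q7}.
Read 'x': q0→{q1, q2, q7}, q2→{q0, q3}, q3→{q3, q4}, q4→{q2, q4}, q5→{q1, q7}, q6→{q2}, q7→{q1, q5, q8}; now {q0, q1, q2, q3, q4, q5, q7, q8}.
Read 'y': q0→{q2}, q1→∅, q2→{q5}, q3→{q1}, q4→{q0, q6}, q5→{q0}, q7→{q2, q4, q8}, q8→{q5}; union {q0, q1, q2, q4, q5, q6, q8}; ε-closure = {q0, q1, q2, q4, q5, q6, q7, q8}.
Read 'z': q0→{q1, q5, q7}, q1→{q3, q7}, q2→{q4, q6, q7}, q4→∅, q5→{q3}, q6→∅, q7→{q0, q2, q7}, q8→{q0, q7}; now {q0, q1, q2, q3, q4, q5, q6, q7}.
Read 'z': q0→{q1, q5, q7}, q1→{q3, q7}, q2→{q4, q6, q7}, q3→{q6, q7}, q4→∅, q5→{q3}, q6→∅, q7→{q0, q2, q7}; now {q0, q1, q2, q3, q4, q5, q6, q7}.
Read 'x': q0→{q1, q2, q7}, q1→{q3, q6}, q2→{q0, q3}, q3→{q3, q4}, q4→{q2, q4}, q5→{q1, q7}, q6→{q2}, q7→{q1, q5, q8}; now {q0, q1, q2, q3, q4, q5, q6, q7, q8}.
Read 'x': q0→{q1, q2, q7}, q1→{q3, q6}, q2→{q0, q3}, q3→{q3, q4}, q4→{q2, q4}, q5→{q1, q7}, q6→{q2}, q7→{q1, q5, q8}, q8→{q1, q4}; now {q0, q1, q2, q3, q4, q5, q6, q7, q8}.
Read 'x': q0→{q1, q2, q7}, q1→{q3, q6}, q2→{q0, q3}, q3→{q3, q4}, q4→{q2, q4}, q5→{q1, q7}, q6→{q2}, q7→{q1, q5, q8}, q8→{q1, q4}; now {q0, q1, q2, q3, q4, q5, q6, q7, q8}.
Read 'z': q0→{q1, q5, q7}, q1→{q3, q7}, q2→{q4, q6, q7}, q3→{q6, q7}, q4→∅, q5→{q3}, q6→∅, q7→{q0, q2, q7}, q8→{q0, q7}; now {q0, q1, q2, q3, q4, q5, q6, q7}.
That set has 8 states.

8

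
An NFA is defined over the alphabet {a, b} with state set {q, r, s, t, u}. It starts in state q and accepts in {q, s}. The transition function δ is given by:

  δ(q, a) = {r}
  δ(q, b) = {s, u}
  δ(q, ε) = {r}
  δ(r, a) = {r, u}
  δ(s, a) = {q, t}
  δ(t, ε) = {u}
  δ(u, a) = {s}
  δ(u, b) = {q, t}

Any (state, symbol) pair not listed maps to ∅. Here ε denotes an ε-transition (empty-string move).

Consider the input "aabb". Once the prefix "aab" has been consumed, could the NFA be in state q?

Yes

Start: ε-closure({q}) = {q, r}.
Read 'a': q→{r}, r→{r, u}; now {r, u}.
Read 'a': r→{r, u}, u→{s}; now {r, s, u}.
Read 'b': r→∅, s→∅, u→{q, t}; union {q, t}; ε-closure = {q, r, t, u}.
State q is in {q, r, t, u}.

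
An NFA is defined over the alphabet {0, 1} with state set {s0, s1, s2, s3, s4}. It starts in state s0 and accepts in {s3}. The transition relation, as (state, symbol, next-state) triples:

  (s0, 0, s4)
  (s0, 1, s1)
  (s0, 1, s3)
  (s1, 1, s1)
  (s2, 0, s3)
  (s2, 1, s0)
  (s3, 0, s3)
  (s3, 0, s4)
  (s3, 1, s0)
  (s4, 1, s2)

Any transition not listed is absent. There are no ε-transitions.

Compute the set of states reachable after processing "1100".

∅

Start in {s0}.
Read '1': s0→{s1, s3}; now {s1, s3}.
Read '1': s1→{s1}, s3→{s0}; now {s0, s1}.
Read '0': s0→{s4}, s1→∅; now {s4}.
Read '0': s4→∅; now ∅.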